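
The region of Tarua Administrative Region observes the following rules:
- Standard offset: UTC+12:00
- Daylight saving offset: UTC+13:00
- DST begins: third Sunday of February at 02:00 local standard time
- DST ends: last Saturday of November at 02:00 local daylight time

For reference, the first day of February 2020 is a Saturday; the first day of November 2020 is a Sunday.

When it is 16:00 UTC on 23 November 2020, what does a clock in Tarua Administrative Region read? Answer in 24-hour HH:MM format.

05:00

1 February 2020 is a Saturday, so the first Sunday is February 2 and the third is February 16.
1 November 2020 is a Sunday, so Saturdays fall on 7, 14, 21, 28; the last is November 28.
At the standard offset (UTC+12:00), 16:00 UTC + 12h = 04:00 Tarua Administrative Region standard time (rolling into the next day, 24 November 2020).
The standard-time date in Tarua Administrative Region, 24 November 2020, lies within the daylight-saving period (16 February – 28 November), so Tarua Administrative Region is on daylight time, UTC+13:00.
16:00 UTC + 13h = 05:00 local (rolling into the next day, 24 November 2020).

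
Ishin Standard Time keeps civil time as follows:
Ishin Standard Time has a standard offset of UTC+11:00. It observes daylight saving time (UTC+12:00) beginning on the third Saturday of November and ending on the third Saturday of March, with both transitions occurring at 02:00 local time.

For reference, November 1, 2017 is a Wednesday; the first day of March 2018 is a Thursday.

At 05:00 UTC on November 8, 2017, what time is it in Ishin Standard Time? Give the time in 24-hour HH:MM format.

1 November 2017 is a Wednesday, so the first Saturday is November 4 and the third is November 18.
1 March 2018 is a Thursday, so the first Saturday is March 3 and the third is March 17.
At the standard offset (UTC+11:00), 05:00 UTC + 11h = 16:00 Ishin Standard Time standard time.
The standard-time date in Ishin Standard Time, November 8, 2017, is outside the daylight-saving period (18 November 2017 – 17 March 2018), so Ishin Standard Time is on standard time, UTC+11:00.
05:00 UTC + 11h = 16:00 local.

16:00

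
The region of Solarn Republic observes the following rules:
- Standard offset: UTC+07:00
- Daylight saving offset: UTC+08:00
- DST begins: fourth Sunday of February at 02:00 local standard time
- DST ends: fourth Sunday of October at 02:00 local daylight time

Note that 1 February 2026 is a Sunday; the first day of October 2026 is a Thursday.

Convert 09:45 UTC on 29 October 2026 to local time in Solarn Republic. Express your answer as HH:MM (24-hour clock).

16:45

1 February 2026 is a Sunday, so the first Sunday is February 1 and the fourth is February 22.
1 October 2026 is a Thursday, so the first Sunday is October 4 and the fourth is October 25.
At the standard offset (UTC+07:00), 09:45 UTC + 7h = 16:45 Solarn Republic standard time.
The standard-time date in Solarn Republic, 29 October 2026, is outside the daylight-saving period (22 February – 25 October), so Solarn Republic is on standard time, UTC+07:00.
09:45 UTC + 7h = 16:45 local.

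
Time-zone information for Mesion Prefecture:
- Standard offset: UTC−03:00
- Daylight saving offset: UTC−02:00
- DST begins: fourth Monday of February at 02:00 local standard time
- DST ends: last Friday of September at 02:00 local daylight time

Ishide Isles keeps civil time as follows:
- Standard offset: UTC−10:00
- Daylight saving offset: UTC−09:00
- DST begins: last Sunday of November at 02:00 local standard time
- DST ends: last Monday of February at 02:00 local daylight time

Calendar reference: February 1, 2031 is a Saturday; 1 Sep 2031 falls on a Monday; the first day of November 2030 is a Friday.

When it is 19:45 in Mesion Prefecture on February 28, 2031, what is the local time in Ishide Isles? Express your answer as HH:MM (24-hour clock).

11:45

1 February 2031 is a Saturday, so the first Monday is February 3 and the fourth is February 24.
1 September 2031 is a Monday, so Fridays fall on 5, 12, 19, 26; the last is September 26.
February 28, 2031 lies within the daylight-saving period (24 February – 26 September), so Mesion Prefecture is on daylight time, UTC−02:00.
19:45 Mesion Prefecture + 2h = 21:45 UTC.
1 November 2030 is a Friday, so Sundays fall on 3, 10, 17, 24; the last is November 24.
1 February 2031 is a Saturday, so Mondays fall on 3, 10, 17, 24; the last is February 24.
At the standard offset (UTC−10:00), 21:45 UTC − 10h = 11:45 Ishide Isles standard time.
Daylight saving runs 24 November 2030 – 24 February 2031; the standard-time date in Ishide Isles, February 28, 2031, is outside that window, so Ishide Isles is on standard time at UTC−10:00.
21:45 UTC − 10h = 11:45 Ishide Isles.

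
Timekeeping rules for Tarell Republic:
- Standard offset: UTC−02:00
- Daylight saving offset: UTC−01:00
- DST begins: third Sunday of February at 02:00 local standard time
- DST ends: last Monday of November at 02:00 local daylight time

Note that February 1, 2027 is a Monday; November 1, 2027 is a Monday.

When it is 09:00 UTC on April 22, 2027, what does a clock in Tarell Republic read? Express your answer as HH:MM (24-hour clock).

1 February 2027 is a Monday, so the first Sunday is February 7 and the third is February 21.
1 November 2027 is a Monday, so Mondays fall on 1, 8, 15, 22, 29; the last is November 29.
At the standard offset (UTC−02:00), 09:00 UTC − 2h = 07:00 Tarell Republic standard time.
The standard-time date in Tarell Republic, April 22, 2027, lies within the daylight-saving period (21 February – 29 November), so Tarell Republic is on daylight time, UTC−01:00.
09:00 UTC − 1h = 08:00 local.

08:00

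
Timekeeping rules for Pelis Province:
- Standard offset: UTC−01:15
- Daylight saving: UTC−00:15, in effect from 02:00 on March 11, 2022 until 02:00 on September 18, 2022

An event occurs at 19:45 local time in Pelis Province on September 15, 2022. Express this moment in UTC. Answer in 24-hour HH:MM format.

Daylight saving runs 11 March – 18 September; September 15, 2022 is inside that window, so Pelis Province is at UTC−00:15.
19:45 local + 0h15m = 20:00 UTC.

20:00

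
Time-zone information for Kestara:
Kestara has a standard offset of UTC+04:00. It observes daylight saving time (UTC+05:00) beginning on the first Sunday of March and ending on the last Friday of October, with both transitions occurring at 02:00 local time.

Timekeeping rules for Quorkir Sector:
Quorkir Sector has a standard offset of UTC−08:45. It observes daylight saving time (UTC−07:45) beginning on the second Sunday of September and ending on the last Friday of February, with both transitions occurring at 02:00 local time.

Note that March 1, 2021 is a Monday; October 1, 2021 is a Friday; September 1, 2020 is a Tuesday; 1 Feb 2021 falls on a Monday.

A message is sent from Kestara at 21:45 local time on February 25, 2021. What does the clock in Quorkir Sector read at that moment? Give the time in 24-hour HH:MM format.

10:00

1 March 2021 is a Monday, so the first Sunday is March 7.
1 October 2021 is a Friday, so Fridays fall on 1, 8, 15, 22, 29; the last is October 29.
February 25, 2021 does not fall between 7 March and 29 October, so daylight saving is not in effect and Kestara is at UTC+04:00.
21:45 Kestara − 4h = 17:45 UTC.
1 September 2020 is a Tuesday, so the first Sunday is September 6 and the second is September 13.
1 February 2021 is a Monday, so Fridays fall on 5, 12, 19, 26; the last is February 26.
At the standard offset (UTC−08:45), 17:45 UTC − 8h45m = 09:00 Quorkir Sector standard time.
Daylight saving runs 13 September 2020 – 26 February 2021; the standard-time date in Quorkir Sector, February 25, 2021, is inside that window, so Quorkir Sector is at UTC−07:45.
17:45 UTC − 7h45m = 10:00 Quorkir Sector.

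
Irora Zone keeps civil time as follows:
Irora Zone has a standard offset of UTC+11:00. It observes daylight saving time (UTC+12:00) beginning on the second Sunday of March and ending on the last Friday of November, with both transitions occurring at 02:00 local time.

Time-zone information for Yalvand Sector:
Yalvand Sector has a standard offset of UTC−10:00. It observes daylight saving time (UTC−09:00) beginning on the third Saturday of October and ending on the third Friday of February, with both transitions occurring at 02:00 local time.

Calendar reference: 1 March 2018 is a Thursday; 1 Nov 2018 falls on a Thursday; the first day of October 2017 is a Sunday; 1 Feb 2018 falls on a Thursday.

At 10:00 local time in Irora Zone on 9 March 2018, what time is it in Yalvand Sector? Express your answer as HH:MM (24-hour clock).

1 March 2018 is a Thursday, so the first Sunday is March 4 and the second is March 11.
1 November 2018 is a Thursday, so Fridays fall on 2, 9, 16, 23, 30; the last is November 30.
9 March 2018 is outside the daylight-saving period (11 March – 30 November), so Irora Zone is on standard time, UTC+11:00.
10:00 Irora Zone − 11h = 23:00 UTC (rolling into the previous day, 8 March 2018).
1 October 2017 is a Sunday, so the first Saturday is October 7 and the third is October 21.
1 February 2018 is a Thursday, so the first Friday is February 2 and the third is February 16.
At the standard offset (UTC−10:00), 23:00 UTC − 10h = 13:00 Yalvand Sector standard time.
Daylight saving runs 21 October 2017 – 16 February 2018; the standard-time date in Yalvand Sector, 8 March 2018, is outside that window, so Yalvand Sector is on standard time at UTC−10:00.
23:00 UTC − 10h = 13:00 Yalvand Sector.

13:00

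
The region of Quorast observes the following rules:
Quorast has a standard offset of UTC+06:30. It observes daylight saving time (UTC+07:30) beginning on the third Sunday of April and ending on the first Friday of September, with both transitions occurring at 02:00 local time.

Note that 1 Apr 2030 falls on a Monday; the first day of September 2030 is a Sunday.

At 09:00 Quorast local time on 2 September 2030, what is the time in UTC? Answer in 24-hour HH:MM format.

01:30

1 April 2030 is a Monday, so the first Sunday is April 7 and the third is April 21.
1 September 2030 is a Sunday, so the first Friday is September 6.
2 September 2030 lies within the daylight-saving period (21 April – 6 September), so Quorast is on daylight time, UTC+07:30.
09:00 local − 7h30m = 01:30 UTC.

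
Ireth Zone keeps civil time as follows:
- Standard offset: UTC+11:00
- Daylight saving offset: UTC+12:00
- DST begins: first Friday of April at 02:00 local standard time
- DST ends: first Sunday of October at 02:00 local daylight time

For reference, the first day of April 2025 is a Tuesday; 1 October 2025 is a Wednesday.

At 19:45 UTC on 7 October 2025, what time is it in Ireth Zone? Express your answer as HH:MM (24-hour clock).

1 April 2025 is a Tuesday, so the first Friday is April 4.
1 October 2025 is a Wednesday, so the first Sunday is October 5.
At the standard offset (UTC+11:00), 19:45 UTC + 11h = 06:45 Ireth Zone standard time (rolling into the next day, 8 October 2025).
The standard-time date in Ireth Zone, 8 October 2025, is outside the daylight-saving period (4 April – 5 October), so Ireth Zone is on standard time, UTC+11:00.
19:45 UTC + 11h = 06:45 local (rolling into the next day, 8 October 2025).

06:45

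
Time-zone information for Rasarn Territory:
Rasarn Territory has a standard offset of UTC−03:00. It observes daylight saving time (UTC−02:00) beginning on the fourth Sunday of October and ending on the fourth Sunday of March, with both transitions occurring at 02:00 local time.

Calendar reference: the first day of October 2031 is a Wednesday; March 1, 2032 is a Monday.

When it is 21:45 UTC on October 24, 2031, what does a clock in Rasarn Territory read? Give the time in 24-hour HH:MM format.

1 October 2031 is a Wednesday, so the first Sunday is October 5 and the fourth is October 26.
1 March 2032 is a Monday, so the first Sunday is March 7 and the fourth is March 28.
At the standard offset (UTC−03:00), 21:45 UTC − 3h = 18:45 Rasarn Territory standard time.
The standard-time date in Rasarn Territory, October 24, 2031, does not fall between 26 October 2031 and 28 March 2032, so daylight saving is not in effect and Rasarn Territory is at UTC−03:00.
21:45 UTC − 3h = 18:45 local.

18:45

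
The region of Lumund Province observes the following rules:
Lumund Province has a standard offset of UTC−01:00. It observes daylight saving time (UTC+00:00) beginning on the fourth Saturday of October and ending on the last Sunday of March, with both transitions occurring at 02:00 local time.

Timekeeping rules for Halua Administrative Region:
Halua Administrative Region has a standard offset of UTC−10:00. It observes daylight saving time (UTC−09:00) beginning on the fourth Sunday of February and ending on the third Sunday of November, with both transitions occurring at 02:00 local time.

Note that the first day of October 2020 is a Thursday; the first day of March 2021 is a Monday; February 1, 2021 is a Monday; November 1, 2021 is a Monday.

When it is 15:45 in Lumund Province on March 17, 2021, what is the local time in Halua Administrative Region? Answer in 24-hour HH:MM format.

1 October 2020 is a Thursday, so the first Saturday is October 3 and the fourth is October 24.
1 March 2021 is a Monday, so Sundays fall on 7, 14, 21, 28; the last is March 28.
Daylight saving runs 24 October 2020 – 28 March 2021; March 17, 2021 is inside that window, so Lumund Province is at UTC+00:00.
15:45 Lumund Province − 0h = 15:45 UTC.
1 February 2021 is a Monday, so the first Sunday is February 7 and the fourth is February 28.
1 November 2021 is a Monday, so the first Sunday is November 7 and the third is November 21.
At the standard offset (UTC−10:00), 15:45 UTC − 10h = 05:45 Halua Administrative Region standard time.
The standard-time date in Halua Administrative Region, March 17, 2021, lies within the daylight-saving period (28 February – 21 November), so Halua Administrative Region is on daylight time, UTC−09:00.
15:45 UTC − 9h = 06:45 Halua Administrative Region.

06:45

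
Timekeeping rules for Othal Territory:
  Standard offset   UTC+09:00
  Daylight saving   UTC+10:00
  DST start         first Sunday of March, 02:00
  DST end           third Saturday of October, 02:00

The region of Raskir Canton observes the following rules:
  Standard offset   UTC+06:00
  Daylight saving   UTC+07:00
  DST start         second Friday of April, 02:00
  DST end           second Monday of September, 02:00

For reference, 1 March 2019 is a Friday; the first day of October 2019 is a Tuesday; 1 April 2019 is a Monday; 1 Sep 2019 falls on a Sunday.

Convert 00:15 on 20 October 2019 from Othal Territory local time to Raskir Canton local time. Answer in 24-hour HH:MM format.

21:15

1 March 2019 is a Friday, so the first Sunday is March 3.
1 October 2019 is a Tuesday, so the first Saturday is October 5 and the third is October 19.
Daylight saving runs 3 March – 19 October; 20 October 2019 is outside that window, so Othal Territory is on standard time at UTC+09:00.
00:15 Othal Territory − 9h = 15:15 UTC (rolling into the previous day, 19 October 2019).
1 April 2019 is a Monday, so the first Friday is April 5 and the second is April 12.
1 September 2019 is a Sunday, so the first Monday is September 2 and the second is September 9.
At the standard offset (UTC+06:00), 15:15 UTC + 6h = 21:15 Raskir Canton standard time.
The standard-time date in Raskir Canton, 19 October 2019, is outside the daylight-saving period (12 April – 9 September), so Raskir Canton is on standard time, UTC+06:00.
15:15 UTC + 6h = 21:15 Raskir Canton.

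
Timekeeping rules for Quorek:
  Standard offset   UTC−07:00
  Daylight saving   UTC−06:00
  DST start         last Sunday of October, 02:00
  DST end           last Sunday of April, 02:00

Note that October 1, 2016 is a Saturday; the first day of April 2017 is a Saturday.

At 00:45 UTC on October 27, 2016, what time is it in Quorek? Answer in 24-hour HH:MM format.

1 October 2016 is a Saturday, so Sundays fall on 2, 9, 16, 23, 30; the last is October 30.
1 April 2017 is a Saturday, so Sundays fall on 2, 9, 16, 23, 30; the last is April 30.
At the standard offset (UTC−07:00), 00:45 UTC − 7h = 17:45 Quorek standard time (rolling into the previous day, 26 October 2016).
The standard-time date in Quorek, October 26, 2016, is outside the daylight-saving period (30 October 2016 – 30 April 2017), so Quorek is on standard time, UTC−07:00.
00:45 UTC − 7h = 17:45 local (rolling into the previous day, 26 October 2016).

17:45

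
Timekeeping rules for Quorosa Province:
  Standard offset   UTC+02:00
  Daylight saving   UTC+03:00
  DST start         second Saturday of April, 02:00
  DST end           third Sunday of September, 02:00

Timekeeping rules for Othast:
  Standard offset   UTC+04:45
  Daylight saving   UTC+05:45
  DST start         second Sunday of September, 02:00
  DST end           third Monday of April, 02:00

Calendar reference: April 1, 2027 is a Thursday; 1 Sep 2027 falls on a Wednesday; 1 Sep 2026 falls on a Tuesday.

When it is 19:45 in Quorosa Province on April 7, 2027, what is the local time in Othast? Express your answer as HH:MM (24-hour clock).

23:30

1 April 2027 is a Thursday, so the first Saturday is April 3 and the second is April 10.
1 September 2027 is a Wednesday, so the first Sunday is September 5 and the third is September 19.
April 7, 2027 does not fall between 10 April and 19 September, so daylight saving is not in effect and Quorosa Province is at UTC+02:00.
19:45 Quorosa Province − 2h = 17:45 UTC.
1 September 2026 is a Tuesday, so the first Sunday is September 6 and the second is September 13.
1 April 2027 is a Thursday, so the first Monday is April 5 and the third is April 19.
At the standard offset (UTC+04:45), 17:45 UTC + 4h45m = 22:30 Othast standard time.
The standard-time date in Othast, April 7, 2027, lies within the daylight-saving period (13 September 2026 – 19 April 2027), so Othast is on daylight time, UTC+05:45.
17:45 UTC + 5h45m = 23:30 Othast.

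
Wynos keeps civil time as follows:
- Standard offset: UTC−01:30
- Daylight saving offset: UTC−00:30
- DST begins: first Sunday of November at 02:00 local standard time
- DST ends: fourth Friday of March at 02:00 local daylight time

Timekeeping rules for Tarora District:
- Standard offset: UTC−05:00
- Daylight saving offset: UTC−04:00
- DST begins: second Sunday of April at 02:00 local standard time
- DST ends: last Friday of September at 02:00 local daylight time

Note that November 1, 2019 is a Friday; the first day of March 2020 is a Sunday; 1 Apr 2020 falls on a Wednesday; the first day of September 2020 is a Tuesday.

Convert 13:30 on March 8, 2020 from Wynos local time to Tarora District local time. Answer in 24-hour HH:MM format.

09:00

1 November 2019 is a Friday, so the first Sunday is November 3.
1 March 2020 is a Sunday, so the first Friday is March 6 and the fourth is March 27.
March 8, 2020 falls between 3 November 2019 and 27 March 2020, so daylight saving is in effect and Wynos is at UTC−00:30.
13:30 Wynos + 0h30m = 14:00 UTC.
1 April 2020 is a Wednesday, so the first Sunday is April 5 and the second is April 12.
1 September 2020 is a Tuesday, so Fridays fall on 4, 11, 18, 25; the last is September 25.
At the standard offset (UTC−05:00), 14:00 UTC − 5h = 09:00 Tarora District standard time.
The standard-time date in Tarora District, March 8, 2020, does not fall between 12 April and 25 September, so daylight saving is not in effect and Tarora District is at UTC−05:00.
14:00 UTC − 5h = 09:00 Tarora District.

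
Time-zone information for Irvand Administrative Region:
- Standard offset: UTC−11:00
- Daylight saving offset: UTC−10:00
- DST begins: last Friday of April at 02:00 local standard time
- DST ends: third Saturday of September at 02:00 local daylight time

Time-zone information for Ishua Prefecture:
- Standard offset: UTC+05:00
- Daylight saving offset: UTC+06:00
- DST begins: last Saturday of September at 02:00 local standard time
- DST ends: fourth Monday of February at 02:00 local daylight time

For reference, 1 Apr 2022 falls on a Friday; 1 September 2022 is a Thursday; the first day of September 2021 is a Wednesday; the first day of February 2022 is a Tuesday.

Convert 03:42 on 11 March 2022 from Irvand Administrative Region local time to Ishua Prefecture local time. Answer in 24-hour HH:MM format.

1 April 2022 is a Friday, so Fridays fall on 1, 8, 15, 22, 29; the last is April 29.
1 September 2022 is a Thursday, so the first Saturday is September 3 and the third is September 17.
11 March 2022 does not fall between 29 April and 17 September, so daylight saving is not in effect and Irvand Administrative Region is at UTC−11:00.
03:42 Irvand Administrative Region + 11h = 14:42 UTC.
1 September 2021 is a Wednesday, so Saturdays fall on 4, 11, 18, 25; the last is September 25.
1 February 2022 is a Tuesday, so the first Monday is February 7 and the fourth is February 28.
At the standard offset (UTC+05:00), 14:42 UTC + 5h = 19:42 Ishua Prefecture standard time.
The standard-time date in Ishua Prefecture, 11 March 2022, does not fall between 25 September 2021 and 28 February 2022, so daylight saving is not in effect and Ishua Prefecture is at UTC+05:00.
14:42 UTC + 5h = 19:42 Ishua Prefecture.

19:42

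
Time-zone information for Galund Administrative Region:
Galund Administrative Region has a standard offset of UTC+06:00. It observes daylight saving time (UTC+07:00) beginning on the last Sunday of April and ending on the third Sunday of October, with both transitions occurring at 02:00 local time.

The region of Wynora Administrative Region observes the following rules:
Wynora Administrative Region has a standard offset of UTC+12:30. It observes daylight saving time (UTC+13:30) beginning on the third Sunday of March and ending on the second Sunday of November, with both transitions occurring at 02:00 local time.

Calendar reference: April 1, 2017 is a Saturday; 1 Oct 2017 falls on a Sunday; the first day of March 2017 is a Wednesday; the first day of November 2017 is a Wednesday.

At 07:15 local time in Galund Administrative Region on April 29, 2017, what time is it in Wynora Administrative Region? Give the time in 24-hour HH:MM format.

14:45

1 April 2017 is a Saturday, so Sundays fall on 2, 9, 16, 23, 30; the last is April 30.
1 October 2017 is a Sunday, so the first Sunday is October 1 and the third is October 15.
April 29, 2017 is outside the daylight-saving period (30 April – 15 October), so Galund Administrative Region is on standard time, UTC+06:00.
07:15 Galund Administrative Region − 6h = 01:15 UTC.
1 March 2017 is a Wednesday, so the first Sunday is March 5 and the third is March 19.
1 November 2017 is a Wednesday, so the first Sunday is November 5 and the second is November 12.
At the standard offset (UTC+12:30), 01:15 UTC + 12h30m = 13:45 Wynora Administrative Region standard time.
The standard-time date in Wynora Administrative Region, April 29, 2017, lies within the daylight-saving period (19 March – 12 November), so Wynora Administrative Region is on daylight time, UTC+13:30.
01:15 UTC + 13h30m = 14:45 Wynora Administrative Region.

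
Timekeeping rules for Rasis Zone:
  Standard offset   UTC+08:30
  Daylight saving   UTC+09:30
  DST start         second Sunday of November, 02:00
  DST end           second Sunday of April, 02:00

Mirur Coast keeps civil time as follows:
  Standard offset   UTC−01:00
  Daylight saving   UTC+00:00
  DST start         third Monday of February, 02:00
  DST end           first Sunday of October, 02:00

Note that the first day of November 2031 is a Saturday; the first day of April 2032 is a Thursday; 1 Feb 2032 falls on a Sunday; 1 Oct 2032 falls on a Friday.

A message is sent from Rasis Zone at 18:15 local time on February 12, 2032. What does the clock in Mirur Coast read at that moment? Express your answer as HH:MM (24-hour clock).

07:45

1 November 2031 is a Saturday, so the first Sunday is November 2 and the second is November 9.
1 April 2032 is a Thursday, so the first Sunday is April 4 and the second is April 11.
February 12, 2032 falls between 9 November 2031 and 11 April 2032, so daylight saving is in effect and Rasis Zone is at UTC+09:30.
18:15 Rasis Zone − 9h30m = 08:45 UTC.
1 February 2032 is a Sunday, so the first Monday is February 2 and the third is February 16.
1 October 2032 is a Friday, so the first Sunday is October 3.
At the standard offset (UTC−01:00), 08:45 UTC − 1h = 07:45 Mirur Coast standard time.
The standard-time date in Mirur Coast, February 12, 2032, is outside the daylight-saving period (16 February – 3 October), so Mirur Coast is on standard time, UTC−01:00.
08:45 UTC − 1h = 07:45 Mirur Coast.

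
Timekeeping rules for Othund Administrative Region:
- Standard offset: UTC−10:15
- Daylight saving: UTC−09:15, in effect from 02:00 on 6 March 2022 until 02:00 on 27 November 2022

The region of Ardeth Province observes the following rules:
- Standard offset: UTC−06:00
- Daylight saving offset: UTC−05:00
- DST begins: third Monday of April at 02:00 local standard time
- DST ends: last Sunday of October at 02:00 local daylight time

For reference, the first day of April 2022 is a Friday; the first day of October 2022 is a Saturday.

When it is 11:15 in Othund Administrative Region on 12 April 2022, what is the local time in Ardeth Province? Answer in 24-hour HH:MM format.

14:30

Daylight saving runs 6 March – 27 November; 12 April 2022 is inside that window, so Othund Administrative Region is at UTC−09:15.
11:15 Othund Administrative Region + 9h15m = 20:30 UTC.
1 April 2022 is a Friday, so the first Monday is April 4 and the third is April 18.
1 October 2022 is a Saturday, so Sundays fall on 2, 9, 16, 23, 30; the last is October 30.
At the standard offset (UTC−06:00), 20:30 UTC − 6h = 14:30 Ardeth Province standard time.
The standard-time date in Ardeth Province, 12 April 2022, does not fall between 18 April and 30 October, so daylight saving is not in effect and Ardeth Province is at UTC−06:00.
20:30 UTC − 6h = 14:30 Ardeth Province.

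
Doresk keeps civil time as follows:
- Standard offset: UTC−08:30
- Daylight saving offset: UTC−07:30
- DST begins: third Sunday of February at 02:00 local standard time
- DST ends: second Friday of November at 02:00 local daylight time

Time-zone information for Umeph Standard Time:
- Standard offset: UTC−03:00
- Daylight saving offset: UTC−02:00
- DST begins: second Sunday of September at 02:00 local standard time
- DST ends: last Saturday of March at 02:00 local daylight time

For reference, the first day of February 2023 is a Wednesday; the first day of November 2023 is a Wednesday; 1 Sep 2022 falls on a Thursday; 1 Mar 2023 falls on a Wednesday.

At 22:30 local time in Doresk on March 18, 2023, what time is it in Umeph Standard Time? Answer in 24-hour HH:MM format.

04:00

1 February 2023 is a Wednesday, so the first Sunday is February 5 and the third is February 19.
1 November 2023 is a Wednesday, so the first Friday is November 3 and the second is November 10.
Daylight saving runs 19 February – 10 November; March 18, 2023 is inside that window, so Doresk is at UTC−07:30.
22:30 Doresk + 7h30m = 06:00 UTC (rolling into the next day, 19 March 2023).
1 September 2022 is a Thursday, so the first Sunday is September 4 and the second is September 11.
1 March 2023 is a Wednesday, so Saturdays fall on 4, 11, 18, 25; the last is March 25.
At the standard offset (UTC−03:00), 06:00 UTC − 3h = 03:00 Umeph Standard Time standard time.
Daylight saving runs 11 September 2022 – 25 March 2023; the standard-time date in Umeph Standard Time, March 19, 2023, is inside that window, so Umeph Standard Time is at UTC−02:00.
06:00 UTC − 2h = 04:00 Umeph Standard Time.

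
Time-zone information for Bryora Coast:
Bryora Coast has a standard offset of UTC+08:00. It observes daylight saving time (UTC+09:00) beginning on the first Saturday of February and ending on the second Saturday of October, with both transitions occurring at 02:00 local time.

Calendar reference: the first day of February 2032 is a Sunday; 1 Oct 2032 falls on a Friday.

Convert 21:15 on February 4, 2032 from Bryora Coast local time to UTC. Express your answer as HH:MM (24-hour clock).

13:15

1 February 2032 is a Sunday, so the first Saturday is February 7.
1 October 2032 is a Friday, so the first Saturday is October 2 and the second is October 9.
February 4, 2032 is outside the daylight-saving period (7 February – 9 October), so Bryora Coast is on standard time, UTC+08:00.
21:15 local − 8h = 13:15 UTC.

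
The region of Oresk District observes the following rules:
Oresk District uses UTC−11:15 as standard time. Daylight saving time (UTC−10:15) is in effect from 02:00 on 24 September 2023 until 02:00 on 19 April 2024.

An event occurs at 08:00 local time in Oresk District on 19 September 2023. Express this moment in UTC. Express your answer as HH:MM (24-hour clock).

19 September 2023 is outside the daylight-saving period (24 September 2023 – 19 April 2024), so Oresk District is on standard time, UTC−11:15.
08:00 local + 11h15m = 19:15 UTC.

19:15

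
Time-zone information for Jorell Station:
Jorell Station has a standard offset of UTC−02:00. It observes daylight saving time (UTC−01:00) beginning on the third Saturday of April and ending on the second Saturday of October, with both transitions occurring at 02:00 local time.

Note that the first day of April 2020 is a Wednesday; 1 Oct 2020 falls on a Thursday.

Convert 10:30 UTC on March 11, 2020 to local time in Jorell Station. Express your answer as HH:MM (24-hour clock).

1 April 2020 is a Wednesday, so the first Saturday is April 4 and the third is April 18.
1 October 2020 is a Thursday, so the first Saturday is October 3 and the second is October 10.
At the standard offset (UTC−02:00), 10:30 UTC − 2h = 08:30 Jorell Station standard time.
The standard-time date in Jorell Station, March 11, 2020, does not fall between 18 April and 10 October, so daylight saving is not in effect and Jorell Station is at UTC−02:00.
10:30 UTC − 2h = 08:30 local.

08:30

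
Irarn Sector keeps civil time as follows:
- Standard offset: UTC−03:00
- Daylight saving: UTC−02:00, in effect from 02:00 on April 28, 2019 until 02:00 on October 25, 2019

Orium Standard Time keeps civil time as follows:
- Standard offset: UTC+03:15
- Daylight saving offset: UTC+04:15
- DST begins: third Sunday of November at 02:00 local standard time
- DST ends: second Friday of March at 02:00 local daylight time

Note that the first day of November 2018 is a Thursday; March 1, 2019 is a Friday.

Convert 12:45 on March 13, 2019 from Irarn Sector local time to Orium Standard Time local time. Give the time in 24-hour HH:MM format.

March 13, 2019 does not fall between 28 April and 25 October, so daylight saving is not in effect and Irarn Sector is at UTC−03:00.
12:45 Irarn Sector + 3h = 15:45 UTC.
1 November 2018 is a Thursday, so the first Sunday is November 4 and the third is November 18.
1 March 2019 is a Friday, so the first Friday is March 1 and the second is March 8.
At the standard offset (UTC+03:15), 15:45 UTC + 3h15m = 19:00 Orium Standard Time standard time.
The standard-time date in Orium Standard Time, March 13, 2019, is outside the daylight-saving period (18 November 2018 – 8 March 2019), so Orium Standard Time is on standard time, UTC+03:15.
15:45 UTC + 3h15m = 19:00 Orium Standard Time.

19:00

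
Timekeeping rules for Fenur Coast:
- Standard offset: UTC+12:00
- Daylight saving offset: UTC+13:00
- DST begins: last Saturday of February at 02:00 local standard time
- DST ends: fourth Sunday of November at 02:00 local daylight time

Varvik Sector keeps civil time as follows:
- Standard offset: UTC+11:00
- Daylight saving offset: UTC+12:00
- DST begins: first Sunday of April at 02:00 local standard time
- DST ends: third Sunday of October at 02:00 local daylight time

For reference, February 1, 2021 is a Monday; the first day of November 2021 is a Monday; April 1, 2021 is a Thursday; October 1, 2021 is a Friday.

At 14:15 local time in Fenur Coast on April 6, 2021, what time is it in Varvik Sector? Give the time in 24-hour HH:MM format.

13:15

1 February 2021 is a Monday, so Saturdays fall on 6, 13, 20, 27; the last is February 27.
1 November 2021 is a Monday, so the first Sunday is November 7 and the fourth is November 28.
Daylight saving runs 27 February – 28 November; April 6, 2021 is inside that window, so Fenur Coast is at UTC+13:00.
14:15 Fenur Coast − 13h = 01:15 UTC.
1 April 2021 is a Thursday, so the first Sunday is April 4.
1 October 2021 is a Friday, so the first Sunday is October 3 and the third is October 17.
At the standard offset (UTC+11:00), 01:15 UTC + 11h = 12:15 Varvik Sector standard time.
The standard-time date in Varvik Sector, April 6, 2021, falls between 4 April and 17 October, so daylight saving is in effect and Varvik Sector is at UTC+12:00.
01:15 UTC + 12h = 13:15 Varvik Sector.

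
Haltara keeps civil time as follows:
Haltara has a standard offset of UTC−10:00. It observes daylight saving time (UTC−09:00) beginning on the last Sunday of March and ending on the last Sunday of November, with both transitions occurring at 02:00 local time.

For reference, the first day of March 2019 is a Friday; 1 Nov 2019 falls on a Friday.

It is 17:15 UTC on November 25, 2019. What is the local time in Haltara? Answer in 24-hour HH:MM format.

1 March 2019 is a Friday, so Sundays fall on 3, 10, 17, 24, 31; the last is March 31.
1 November 2019 is a Friday, so Sundays fall on 3, 10, 17, 24; the last is November 24.
At the standard offset (UTC−10:00), 17:15 UTC − 10h = 07:15 Haltara standard time.
Daylight saving runs 31 March – 24 November; the standard-time date in Haltara, November 25, 2019, is outside that window, so Haltara is on standard time at UTC−10:00.
17:15 UTC − 10h = 07:15 local.

07:15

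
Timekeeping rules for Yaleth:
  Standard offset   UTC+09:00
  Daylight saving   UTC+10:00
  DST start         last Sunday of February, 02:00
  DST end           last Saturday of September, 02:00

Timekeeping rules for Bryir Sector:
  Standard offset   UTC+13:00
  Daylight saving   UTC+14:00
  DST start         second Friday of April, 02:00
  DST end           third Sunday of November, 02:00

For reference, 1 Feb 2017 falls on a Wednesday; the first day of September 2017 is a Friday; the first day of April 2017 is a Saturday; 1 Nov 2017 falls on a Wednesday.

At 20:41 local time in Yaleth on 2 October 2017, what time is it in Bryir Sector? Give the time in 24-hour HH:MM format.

01:41

1 February 2017 is a Wednesday, so Sundays fall on 5, 12, 19, 26; the last is February 26.
1 September 2017 is a Friday, so Saturdays fall on 2, 9, 16, 23, 30; the last is September 30.
2 October 2017 is outside the daylight-saving period (26 February – 30 September), so Yaleth is on standard time, UTC+09:00.
20:41 Yaleth − 9h = 11:41 UTC.
1 April 2017 is a Saturday, so the first Friday is April 7 and the second is April 14.
1 November 2017 is a Wednesday, so the first Sunday is November 5 and the third is November 19.
At the standard offset (UTC+13:00), 11:41 UTC + 13h = 00:41 Bryir Sector standard time (rolling into the next day, 3 October 2017).
Daylight saving runs 14 April – 19 November; the standard-time date in Bryir Sector, 3 October 2017, is inside that window, so Bryir Sector is at UTC+14:00.
11:41 UTC + 14h = 01:41 Bryir Sector (rolling into the next day, 3 October 2017).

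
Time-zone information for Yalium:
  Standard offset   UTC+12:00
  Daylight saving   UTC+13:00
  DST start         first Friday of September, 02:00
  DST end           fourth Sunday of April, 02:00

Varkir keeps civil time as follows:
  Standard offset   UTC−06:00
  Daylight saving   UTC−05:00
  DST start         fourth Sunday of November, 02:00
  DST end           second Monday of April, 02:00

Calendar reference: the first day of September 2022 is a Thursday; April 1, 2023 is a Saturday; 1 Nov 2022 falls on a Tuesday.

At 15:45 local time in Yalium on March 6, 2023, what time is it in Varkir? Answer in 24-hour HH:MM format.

1 September 2022 is a Thursday, so the first Friday is September 2.
1 April 2023 is a Saturday, so the first Sunday is April 2 and the fourth is April 23.
March 6, 2023 falls between 2 September 2022 and 23 April 2023, so daylight saving is in effect and Yalium is at UTC+13:00.
15:45 Yalium − 13h = 02:45 UTC.
1 November 2022 is a Tuesday, so the first Sunday is November 6 and the fourth is November 27.
1 April 2023 is a Saturday, so the first Monday is April 3 and the second is April 10.
At the standard offset (UTC−06:00), 02:45 UTC − 6h = 20:45 Varkir standard time (rolling into the previous day, 5 March 2023).
The standard-time date in Varkir, March 5, 2023, falls between 27 November 2022 and 10 April 2023, so daylight saving is in effect and Varkir is at UTC−05:00.
02:45 UTC − 5h = 21:45 Varkir (rolling into the previous day, 5 March 2023).

21:45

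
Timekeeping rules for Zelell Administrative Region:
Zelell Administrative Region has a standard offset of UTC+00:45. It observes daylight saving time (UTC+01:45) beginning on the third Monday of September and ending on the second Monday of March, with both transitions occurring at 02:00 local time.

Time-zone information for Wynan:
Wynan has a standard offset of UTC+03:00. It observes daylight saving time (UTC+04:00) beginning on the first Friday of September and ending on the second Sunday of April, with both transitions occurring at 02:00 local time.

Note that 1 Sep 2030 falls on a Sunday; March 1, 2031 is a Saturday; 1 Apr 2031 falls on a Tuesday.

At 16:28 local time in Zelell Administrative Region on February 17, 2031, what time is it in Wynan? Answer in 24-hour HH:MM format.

18:43

1 September 2030 is a Sunday, so the first Monday is September 2 and the third is September 16.
1 March 2031 is a Saturday, so the first Monday is March 3 and the second is March 10.
February 17, 2031 falls between 16 September 2030 and 10 March 2031, so daylight saving is in effect and Zelell Administrative Region is at UTC+01:45.
16:28 Zelell Administrative Region − 1h45m = 14:43 UTC.
1 September 2030 is a Sunday, so the first Friday is September 6.
1 April 2031 is a Tuesday, so the first Sunday is April 6 and the second is April 13.
At the standard offset (UTC+03:00), 14:43 UTC + 3h = 17:43 Wynan standard time.
The standard-time date in Wynan, February 17, 2031, falls between 6 September 2030 and 13 April 2031, so daylight saving is in effect and Wynan is at UTC+04:00.
14:43 UTC + 4h = 18:43 Wynan.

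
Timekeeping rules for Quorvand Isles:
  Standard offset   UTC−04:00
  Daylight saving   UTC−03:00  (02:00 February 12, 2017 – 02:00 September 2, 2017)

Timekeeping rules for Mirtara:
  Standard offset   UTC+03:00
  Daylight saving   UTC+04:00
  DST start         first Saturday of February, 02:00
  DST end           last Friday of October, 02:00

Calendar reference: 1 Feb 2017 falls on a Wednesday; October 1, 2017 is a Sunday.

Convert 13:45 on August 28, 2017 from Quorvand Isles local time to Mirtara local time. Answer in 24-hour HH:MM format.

20:45

August 28, 2017 falls between 12 February and 2 September, so daylight saving is in effect and Quorvand Isles is at UTC−03:00.
13:45 Quorvand Isles + 3h = 16:45 UTC.
1 February 2017 is a Wednesday, so the first Saturday is February 4.
1 October 2017 is a Sunday, so Fridays fall on 6, 13, 20, 27; the last is October 27.
At the standard offset (UTC+03:00), 16:45 UTC + 3h = 19:45 Mirtara standard time.
Daylight saving runs 4 February – 27 October; the standard-time date in Mirtara, August 28, 2017, is inside that window, so Mirtara is at UTC+04:00.
16:45 UTC + 4h = 20:45 Mirtara.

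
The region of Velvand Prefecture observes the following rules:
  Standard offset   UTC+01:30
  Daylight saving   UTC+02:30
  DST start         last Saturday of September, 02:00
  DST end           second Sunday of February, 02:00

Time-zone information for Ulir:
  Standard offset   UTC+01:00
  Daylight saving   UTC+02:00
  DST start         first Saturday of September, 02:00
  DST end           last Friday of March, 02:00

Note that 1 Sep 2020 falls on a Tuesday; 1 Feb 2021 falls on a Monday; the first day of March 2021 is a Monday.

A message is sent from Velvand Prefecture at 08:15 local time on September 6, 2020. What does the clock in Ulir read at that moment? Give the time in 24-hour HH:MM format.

08:45

1 September 2020 is a Tuesday, so Saturdays fall on 5, 12, 19, 26; the last is September 26.
1 February 2021 is a Monday, so the first Sunday is February 7 and the second is February 14.
September 6, 2020 does not fall between 26 September 2020 and 14 February 2021, so daylight saving is not in effect and Velvand Prefecture is at UTC+01:30.
08:15 Velvand Prefecture − 1h30m = 06:45 UTC.
1 September 2020 is a Tuesday, so the first Saturday is September 5.
1 March 2021 is a Monday, so Fridays fall on 5, 12, 19, 26; the last is March 26.
At the standard offset (UTC+01:00), 06:45 UTC + 1h = 07:45 Ulir standard time.
Daylight saving runs 5 September 2020 – 26 March 2021; the standard-time date in Ulir, September 6, 2020, is inside that window, so Ulir is at UTC+02:00.
06:45 UTC + 2h = 08:45 Ulir.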